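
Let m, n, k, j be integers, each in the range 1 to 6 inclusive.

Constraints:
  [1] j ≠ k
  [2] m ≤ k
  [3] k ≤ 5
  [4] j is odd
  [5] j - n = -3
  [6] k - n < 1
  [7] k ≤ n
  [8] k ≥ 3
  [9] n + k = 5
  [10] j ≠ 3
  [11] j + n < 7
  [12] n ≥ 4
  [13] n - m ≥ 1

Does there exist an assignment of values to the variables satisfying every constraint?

Unsatisfiable

From constraint 12: n ≥ 4. From constraint 8: k ≥ 3. Hence n + k ≥ 7. But constraint 9 requires n + k = 5, and 5 < 7. Contradiction.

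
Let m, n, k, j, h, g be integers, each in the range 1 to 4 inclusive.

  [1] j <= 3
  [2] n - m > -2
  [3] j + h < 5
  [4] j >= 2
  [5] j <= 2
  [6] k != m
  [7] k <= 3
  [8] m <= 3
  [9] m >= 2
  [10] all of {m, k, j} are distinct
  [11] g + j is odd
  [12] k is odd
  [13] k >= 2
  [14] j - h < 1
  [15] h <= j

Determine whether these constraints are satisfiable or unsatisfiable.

Unsatisfiable

Constraints 1, 4, 7, 8, 9, and 13 confine each of m, k, j to the 2 values {2, 3}.
Constraint 10 requires all 3 of them to be distinct, but only 2 values are available — impossible by the pigeonhole principle.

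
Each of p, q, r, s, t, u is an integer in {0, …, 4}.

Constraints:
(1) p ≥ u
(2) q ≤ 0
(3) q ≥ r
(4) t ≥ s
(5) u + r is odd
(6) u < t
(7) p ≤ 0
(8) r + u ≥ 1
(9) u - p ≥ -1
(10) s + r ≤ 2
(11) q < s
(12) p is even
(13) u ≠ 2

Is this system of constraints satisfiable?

Unsatisfiable

From constraints 2 and 3: r ≤ q ≤ 0. From constraints 1 and 7: u ≤ p ≤ 0. Hence r + u ≤ 0. But constraint 8 requires r + u ≥ 1, and 1 > 0. Contradiction.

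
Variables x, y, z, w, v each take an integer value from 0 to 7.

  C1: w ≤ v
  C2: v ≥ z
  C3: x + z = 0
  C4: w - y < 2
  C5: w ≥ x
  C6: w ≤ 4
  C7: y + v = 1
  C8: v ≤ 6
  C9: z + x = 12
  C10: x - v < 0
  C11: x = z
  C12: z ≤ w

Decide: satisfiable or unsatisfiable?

From constraints 2 and 8: z ≤ v ≤ 6. From constraints 5 and 6: x ≤ w ≤ 4. Hence z + x ≤ 10. But constraint 9 requires z + x = 12, and 12 > 10. Contradiction.

Unsatisfiable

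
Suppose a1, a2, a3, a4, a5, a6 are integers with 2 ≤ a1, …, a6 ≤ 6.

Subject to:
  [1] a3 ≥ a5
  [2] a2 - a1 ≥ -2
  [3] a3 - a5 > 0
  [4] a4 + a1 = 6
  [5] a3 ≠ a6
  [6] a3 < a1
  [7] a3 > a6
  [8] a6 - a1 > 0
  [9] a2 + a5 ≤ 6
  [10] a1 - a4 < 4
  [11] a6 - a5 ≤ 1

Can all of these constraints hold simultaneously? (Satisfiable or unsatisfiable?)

Constraints 6, 7, and 8 give a3 < a1, a1 < a6, a6 < a3. Chaining: a3 < a1 < a6 < a3, which forces a3 < a3 — impossible.

Unsatisfiable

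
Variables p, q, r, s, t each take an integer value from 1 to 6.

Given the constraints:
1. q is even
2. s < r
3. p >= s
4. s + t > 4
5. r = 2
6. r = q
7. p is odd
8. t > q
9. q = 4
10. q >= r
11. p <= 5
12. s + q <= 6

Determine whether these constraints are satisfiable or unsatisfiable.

Unsatisfiable

Constraint 5 fixes r = 2 and constraint 9 fixes q = 4, but constraint 6 requires r = q. Since 2 ≠ 4, contradiction.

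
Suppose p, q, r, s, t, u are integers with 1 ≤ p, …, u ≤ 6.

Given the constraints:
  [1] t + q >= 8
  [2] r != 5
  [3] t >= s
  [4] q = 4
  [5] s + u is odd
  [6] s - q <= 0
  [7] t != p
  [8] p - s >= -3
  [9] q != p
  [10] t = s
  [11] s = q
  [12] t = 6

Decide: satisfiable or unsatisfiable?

Unsatisfiable

Constraint 12 fixes t = 6 and constraint 4 fixes q = 4. Constraints 10 and 11 give t = s = q, so t = q. But 6 ≠ 4 — contradiction.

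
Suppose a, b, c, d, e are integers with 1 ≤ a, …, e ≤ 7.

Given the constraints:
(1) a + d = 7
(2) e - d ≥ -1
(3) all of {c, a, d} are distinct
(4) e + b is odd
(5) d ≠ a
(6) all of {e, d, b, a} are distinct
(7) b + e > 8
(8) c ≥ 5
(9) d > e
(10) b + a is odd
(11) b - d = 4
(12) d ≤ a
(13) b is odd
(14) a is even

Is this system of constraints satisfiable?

Setting (a, b, c, d, e) = (4, 7, 7, 3, 2) satisfies everything: constraint 1: a + d = 7; constraint 2: e - d = -1, and the others follow.

Satisfiable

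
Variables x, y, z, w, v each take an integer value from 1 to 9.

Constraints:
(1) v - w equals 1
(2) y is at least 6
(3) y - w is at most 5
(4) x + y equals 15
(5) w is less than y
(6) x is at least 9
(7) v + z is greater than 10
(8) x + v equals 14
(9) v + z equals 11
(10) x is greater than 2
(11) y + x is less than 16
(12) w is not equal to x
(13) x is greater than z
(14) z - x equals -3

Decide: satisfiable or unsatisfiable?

Try x = 9, y = 6, z = 6, w = 4, v = 5.
Check constraint 1: v - w = 1; constraint 3: y - w = 2. The remaining constraints are straightforward to verify.

Satisfiable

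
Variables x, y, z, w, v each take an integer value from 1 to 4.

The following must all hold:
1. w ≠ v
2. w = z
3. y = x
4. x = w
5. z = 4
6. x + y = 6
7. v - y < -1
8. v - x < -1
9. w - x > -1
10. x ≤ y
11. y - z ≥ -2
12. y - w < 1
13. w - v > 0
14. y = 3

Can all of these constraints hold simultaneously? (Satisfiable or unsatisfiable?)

Constraint 14 fixes y = 3 and constraint 5 fixes z = 4. Constraints 2, 3, and 4 give y = x = w = z, so y = z. But 3 ≠ 4 — contradiction.

Unsatisfiable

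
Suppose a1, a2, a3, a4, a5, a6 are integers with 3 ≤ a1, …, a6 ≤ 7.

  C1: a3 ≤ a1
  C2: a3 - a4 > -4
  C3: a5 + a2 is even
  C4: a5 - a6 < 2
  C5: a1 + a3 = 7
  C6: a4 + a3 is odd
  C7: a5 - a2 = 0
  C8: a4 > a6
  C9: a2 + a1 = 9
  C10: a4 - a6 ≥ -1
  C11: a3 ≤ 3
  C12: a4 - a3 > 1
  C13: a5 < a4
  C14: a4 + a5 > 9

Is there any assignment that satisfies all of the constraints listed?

Satisfiable

One satisfying assignment is a1 = 4, a2 = 5, a3 = 3, a4 = 6, a5 = 5, a6 = 5.
For the less obvious constraints — constraint 2: a3 - a4 = -3; constraint 4: a5 - a6 = 0; constraint 5: a1 + a3 = 7 — and the others hold by inspection.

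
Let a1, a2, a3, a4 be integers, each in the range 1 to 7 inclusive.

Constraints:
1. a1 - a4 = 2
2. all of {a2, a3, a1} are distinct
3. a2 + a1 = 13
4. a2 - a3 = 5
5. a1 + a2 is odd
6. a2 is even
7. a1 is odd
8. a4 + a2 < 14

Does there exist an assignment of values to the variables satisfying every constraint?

Satisfiable

One satisfying assignment is a1 = 7, a2 = 6, a3 = 1, a4 = 5.
For the less obvious constraints — constraint 1: a1 - a4 = 2; constraint 3: a2 + a1 = 13; constraint 4: a2 - a3 = 5 — and the others hold by inspection.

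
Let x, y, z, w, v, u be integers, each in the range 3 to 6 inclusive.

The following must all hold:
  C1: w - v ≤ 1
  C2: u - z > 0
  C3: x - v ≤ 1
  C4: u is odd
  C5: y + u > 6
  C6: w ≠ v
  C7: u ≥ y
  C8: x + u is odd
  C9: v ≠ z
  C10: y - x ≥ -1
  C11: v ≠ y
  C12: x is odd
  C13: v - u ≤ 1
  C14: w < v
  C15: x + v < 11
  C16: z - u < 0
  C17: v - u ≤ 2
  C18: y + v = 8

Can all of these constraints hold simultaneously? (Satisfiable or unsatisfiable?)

Unsatisfiable

Constraint 12 makes x odd and constraint 4 makes u odd, so x + u must be even. Constraint 8 says x + u is odd — contradiction.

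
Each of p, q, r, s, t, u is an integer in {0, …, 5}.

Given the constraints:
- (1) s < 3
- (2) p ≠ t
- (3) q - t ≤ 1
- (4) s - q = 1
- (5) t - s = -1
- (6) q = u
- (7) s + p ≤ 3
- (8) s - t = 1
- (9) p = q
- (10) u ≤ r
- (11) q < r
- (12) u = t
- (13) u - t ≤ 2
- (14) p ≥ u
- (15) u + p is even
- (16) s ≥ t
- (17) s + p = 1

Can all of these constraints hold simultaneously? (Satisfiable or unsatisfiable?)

From constraints 6, 9, and 12, p = q = u = t, so p = t. But constraint 2 says p ≠ t. Contradiction.

Unsatisfiable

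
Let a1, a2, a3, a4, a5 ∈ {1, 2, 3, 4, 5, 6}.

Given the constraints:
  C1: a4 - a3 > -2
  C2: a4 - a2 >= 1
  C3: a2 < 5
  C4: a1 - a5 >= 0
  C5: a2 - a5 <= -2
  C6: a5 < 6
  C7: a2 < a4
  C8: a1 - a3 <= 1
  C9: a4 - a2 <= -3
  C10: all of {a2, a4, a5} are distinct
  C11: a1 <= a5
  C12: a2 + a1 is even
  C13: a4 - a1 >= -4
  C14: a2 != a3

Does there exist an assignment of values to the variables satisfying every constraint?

Constraints 4, 5, 9, and 13 give a2 − a4 ≥ 3, a4 − a1 ≥ -4, a1 − a5 ≥ 0, a5 − a2 ≥ 2.
Adding all 4 inequalities: the left sides telescope to 0, and the right sides sum to 3 + (-4) + 0 + 2 = 1. So 0 ≥ 1, which is false.

Unsatisfiable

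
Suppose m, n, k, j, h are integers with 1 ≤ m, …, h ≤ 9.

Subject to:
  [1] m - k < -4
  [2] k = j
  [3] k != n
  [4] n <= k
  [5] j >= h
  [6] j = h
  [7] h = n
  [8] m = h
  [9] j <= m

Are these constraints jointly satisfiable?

Unsatisfiable

From constraints 2, 6, and 7, k = j = h = n, so k = n. But constraint 3 says k ≠ n. Contradiction.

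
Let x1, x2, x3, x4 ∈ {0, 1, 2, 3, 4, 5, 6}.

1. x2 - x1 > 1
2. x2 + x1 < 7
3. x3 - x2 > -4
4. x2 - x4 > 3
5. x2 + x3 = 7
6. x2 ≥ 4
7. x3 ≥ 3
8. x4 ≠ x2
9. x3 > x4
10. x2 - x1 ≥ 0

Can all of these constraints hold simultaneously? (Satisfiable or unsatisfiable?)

Try x1 = 2, x2 = 4, x3 = 3, x4 = 0.
Check constraint 1: x2 - x1 = 2; constraint 2: x2 + x1 = 6. The remaining constraints are straightforward to verify.

Satisfiable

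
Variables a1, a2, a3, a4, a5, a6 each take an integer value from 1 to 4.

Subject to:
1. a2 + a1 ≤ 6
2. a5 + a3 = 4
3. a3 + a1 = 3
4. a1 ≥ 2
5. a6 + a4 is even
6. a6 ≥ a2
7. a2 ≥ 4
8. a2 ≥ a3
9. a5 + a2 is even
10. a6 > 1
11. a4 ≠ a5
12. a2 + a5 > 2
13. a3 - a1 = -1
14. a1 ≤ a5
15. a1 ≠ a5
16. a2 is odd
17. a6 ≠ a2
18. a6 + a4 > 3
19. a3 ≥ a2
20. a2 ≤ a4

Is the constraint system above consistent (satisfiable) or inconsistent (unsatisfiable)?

From constraints 4 and 14: a5 ≥ a1 ≥ 2. From constraints 7 and 19: a3 ≥ a2 ≥ 4. Hence a5 + a3 ≥ 6. But constraint 2 requires a5 + a3 = 4, and 4 < 6. Contradiction.

Unsatisfiable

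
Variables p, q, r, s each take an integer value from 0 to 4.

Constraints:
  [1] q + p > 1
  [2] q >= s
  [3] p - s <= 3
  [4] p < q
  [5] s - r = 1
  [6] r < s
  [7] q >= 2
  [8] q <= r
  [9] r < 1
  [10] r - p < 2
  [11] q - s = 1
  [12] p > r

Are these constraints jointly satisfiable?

Unsatisfiable

Constraints 4, 8, and 12 give r < p, p < q, q ≤ r. Chaining: r < p < q ≤ r, which forces r < r — impossible.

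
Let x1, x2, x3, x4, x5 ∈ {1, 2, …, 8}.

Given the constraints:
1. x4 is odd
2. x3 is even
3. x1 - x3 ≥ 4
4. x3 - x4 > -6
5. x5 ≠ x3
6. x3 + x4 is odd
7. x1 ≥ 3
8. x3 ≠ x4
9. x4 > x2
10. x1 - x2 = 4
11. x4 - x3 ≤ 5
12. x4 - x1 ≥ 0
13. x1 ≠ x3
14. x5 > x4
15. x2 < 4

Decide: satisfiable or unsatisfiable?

Satisfiable

Setting (x1, x2, x3, x4, x5) = (6, 2, 2, 7, 8) satisfies everything: constraint 3: x1 - x3 = 4; constraint 4: x3 - x4 = -5, and the others follow.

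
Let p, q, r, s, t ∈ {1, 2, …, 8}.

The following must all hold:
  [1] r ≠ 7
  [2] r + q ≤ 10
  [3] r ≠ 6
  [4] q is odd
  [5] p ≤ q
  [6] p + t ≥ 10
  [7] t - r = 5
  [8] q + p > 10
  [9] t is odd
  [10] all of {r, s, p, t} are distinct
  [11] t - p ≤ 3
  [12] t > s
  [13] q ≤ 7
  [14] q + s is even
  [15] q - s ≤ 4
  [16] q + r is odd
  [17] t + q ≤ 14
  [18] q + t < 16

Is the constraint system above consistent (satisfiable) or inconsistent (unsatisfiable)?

Satisfiable

One satisfying assignment is p = 6, q = 7, r = 2, s = 5, t = 7.
For the less obvious constraints — constraint 2: r + q = 9; constraint 6: p + t = 13; constraint 7: t - r = 5 — and the others hold by inspection.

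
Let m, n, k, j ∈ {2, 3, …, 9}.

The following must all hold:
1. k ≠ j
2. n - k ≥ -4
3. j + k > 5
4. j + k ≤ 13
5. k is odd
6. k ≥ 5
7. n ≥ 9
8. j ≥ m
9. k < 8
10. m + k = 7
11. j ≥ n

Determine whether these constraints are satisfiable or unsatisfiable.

From constraints 7 and 11: j ≥ n ≥ 9. From constraint 6: k ≥ 5. Hence j + k ≥ 14. But constraint 4 requires j + k ≤ 13, and 13 < 14. Contradiction.

Unsatisfiable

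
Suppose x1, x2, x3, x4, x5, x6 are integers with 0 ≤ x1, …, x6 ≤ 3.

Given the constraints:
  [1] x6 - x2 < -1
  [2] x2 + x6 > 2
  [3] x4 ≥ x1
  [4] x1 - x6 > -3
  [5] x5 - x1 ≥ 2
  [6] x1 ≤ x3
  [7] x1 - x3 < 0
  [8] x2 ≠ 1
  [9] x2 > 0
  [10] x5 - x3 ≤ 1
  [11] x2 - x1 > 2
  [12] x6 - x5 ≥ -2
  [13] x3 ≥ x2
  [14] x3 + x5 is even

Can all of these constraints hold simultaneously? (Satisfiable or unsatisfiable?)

Satisfiable

Setting (x1, x2, x3, x4, x5, x6) = (0, 3, 3, 3, 3, 1) satisfies everything: constraint 1: x6 - x2 = -2; constraint 2: x2 + x6 = 4, and the others follow.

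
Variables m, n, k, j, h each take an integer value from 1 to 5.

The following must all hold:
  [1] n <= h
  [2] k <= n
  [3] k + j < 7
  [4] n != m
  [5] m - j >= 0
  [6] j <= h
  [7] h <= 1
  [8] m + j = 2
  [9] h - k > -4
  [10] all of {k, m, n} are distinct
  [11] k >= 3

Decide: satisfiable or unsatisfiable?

From constraints 2 and 11: n ≥ k and k ≥ 3, so n ≥ 3. From constraints 1 and 7: n ≤ h and h ≤ 1, so n ≤ 1. But 1 < 3, so no value of n works.

Unsatisfiable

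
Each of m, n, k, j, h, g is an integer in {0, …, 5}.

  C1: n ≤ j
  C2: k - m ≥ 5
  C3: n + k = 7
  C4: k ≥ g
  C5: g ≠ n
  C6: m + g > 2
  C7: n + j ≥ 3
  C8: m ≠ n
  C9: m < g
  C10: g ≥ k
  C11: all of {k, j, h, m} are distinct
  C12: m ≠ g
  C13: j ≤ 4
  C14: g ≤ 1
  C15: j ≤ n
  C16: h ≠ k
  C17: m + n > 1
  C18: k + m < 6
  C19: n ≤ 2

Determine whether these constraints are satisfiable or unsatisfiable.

Unsatisfiable

From constraints 1 and 13: n ≤ j ≤ 4. From constraints 10 and 14: k ≤ g ≤ 1. Hence n + k ≤ 5. But constraint 3 requires n + k = 7, and 7 > 5. Contradiction.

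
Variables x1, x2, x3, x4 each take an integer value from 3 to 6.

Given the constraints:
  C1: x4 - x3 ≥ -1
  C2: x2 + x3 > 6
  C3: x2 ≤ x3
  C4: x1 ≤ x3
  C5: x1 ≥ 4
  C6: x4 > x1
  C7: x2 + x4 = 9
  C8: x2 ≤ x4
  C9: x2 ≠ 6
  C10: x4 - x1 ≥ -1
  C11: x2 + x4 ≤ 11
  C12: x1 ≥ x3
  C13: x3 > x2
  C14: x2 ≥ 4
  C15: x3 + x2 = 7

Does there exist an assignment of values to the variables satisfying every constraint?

From constraints 4 and 5: x3 ≥ x1 ≥ 4. From constraint 14: x2 ≥ 4. Hence x3 + x2 ≥ 8. But constraint 15 requires x3 + x2 = 7, and 7 < 8. Contradiction.

Unsatisfiable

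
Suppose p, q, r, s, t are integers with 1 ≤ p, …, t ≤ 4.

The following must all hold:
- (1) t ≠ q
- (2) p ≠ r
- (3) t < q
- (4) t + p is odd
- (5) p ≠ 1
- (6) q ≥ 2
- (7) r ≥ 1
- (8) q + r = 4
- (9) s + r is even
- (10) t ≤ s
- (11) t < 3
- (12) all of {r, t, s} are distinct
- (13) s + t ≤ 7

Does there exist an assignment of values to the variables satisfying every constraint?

Satisfiable

Take p = 3, q = 3, r = 1, s = 3, t = 2. Then constraint 8: q + r = 4; constraint 12: values 1, 2, 3 are distinct; constraint 13: s + t = 5, and every other listed constraint is also met.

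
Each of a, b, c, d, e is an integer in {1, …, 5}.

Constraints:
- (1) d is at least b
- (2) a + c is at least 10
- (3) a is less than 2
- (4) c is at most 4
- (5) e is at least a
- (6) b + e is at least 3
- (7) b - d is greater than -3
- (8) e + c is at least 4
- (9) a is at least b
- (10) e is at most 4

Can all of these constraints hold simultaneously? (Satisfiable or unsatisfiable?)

Unsatisfiable

From constraints 5 and 10: a ≤ e ≤ 4. From constraint 4: c ≤ 4. Hence a + c ≤ 8. But constraint 2 requires a + c ≥ 10, and 10 > 8. Contradiction.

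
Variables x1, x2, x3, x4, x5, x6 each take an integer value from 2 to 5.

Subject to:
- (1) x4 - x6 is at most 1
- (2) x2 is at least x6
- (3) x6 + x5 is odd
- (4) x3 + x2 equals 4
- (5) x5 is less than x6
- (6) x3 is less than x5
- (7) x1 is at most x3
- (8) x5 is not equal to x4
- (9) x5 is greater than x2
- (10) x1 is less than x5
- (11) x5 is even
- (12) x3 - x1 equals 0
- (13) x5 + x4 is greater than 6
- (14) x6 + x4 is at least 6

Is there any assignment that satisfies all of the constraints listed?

Constraints 2, 5, and 9 give x5 < x6, x6 ≤ x2, x2 < x5. Chaining: x5 < x6 ≤ x2 < x5, which forces x5 < x5 — impossible.

Unsatisfiable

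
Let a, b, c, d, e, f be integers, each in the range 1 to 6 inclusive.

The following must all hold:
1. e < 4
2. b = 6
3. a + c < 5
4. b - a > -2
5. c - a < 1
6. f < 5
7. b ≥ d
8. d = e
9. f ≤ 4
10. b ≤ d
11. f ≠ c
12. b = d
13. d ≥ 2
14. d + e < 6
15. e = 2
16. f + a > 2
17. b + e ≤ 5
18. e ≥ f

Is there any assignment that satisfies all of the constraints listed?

Unsatisfiable

Constraint 2 fixes b = 6 and constraint 15 fixes e = 2. Constraints 8 and 12 give b = d = e, so b = e. But 6 ≠ 2 — contradiction.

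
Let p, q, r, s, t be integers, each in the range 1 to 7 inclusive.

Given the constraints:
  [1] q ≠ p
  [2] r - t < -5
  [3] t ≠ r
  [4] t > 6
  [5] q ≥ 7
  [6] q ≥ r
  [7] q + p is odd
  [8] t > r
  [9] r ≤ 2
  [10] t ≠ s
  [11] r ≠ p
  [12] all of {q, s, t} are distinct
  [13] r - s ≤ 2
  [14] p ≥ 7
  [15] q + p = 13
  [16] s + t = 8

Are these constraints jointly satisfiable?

Unsatisfiable

From constraint 5: q ≥ 7. From constraint 14: p ≥ 7. Hence q + p ≥ 14. But constraint 15 requires q + p = 13, and 13 < 14. Contradiction.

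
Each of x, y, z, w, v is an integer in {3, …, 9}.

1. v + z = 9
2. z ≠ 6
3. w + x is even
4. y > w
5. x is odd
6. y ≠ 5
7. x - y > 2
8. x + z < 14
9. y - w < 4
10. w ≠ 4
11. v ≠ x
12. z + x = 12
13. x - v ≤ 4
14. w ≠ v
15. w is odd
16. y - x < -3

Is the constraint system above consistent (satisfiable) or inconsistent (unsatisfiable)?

Take x = 9, y = 4, z = 3, w = 3, v = 6. Then constraint 1: v + z = 9; constraint 7: x - y = 5; constraint 8: x + z = 12, and every other listed constraint is also met.

Satisfiable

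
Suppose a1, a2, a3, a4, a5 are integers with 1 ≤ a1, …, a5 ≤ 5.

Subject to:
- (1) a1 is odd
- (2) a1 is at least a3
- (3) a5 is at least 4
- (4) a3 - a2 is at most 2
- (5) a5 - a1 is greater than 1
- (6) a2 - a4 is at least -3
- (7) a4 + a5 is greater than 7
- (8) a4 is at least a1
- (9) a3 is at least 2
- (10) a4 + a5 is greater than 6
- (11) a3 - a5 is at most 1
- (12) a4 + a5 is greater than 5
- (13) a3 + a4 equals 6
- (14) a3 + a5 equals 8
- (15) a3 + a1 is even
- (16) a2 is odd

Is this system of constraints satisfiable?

The assignment a1 = 3, a2 = 1, a3 = 3, a4 = 3, a5 = 5 works:
  constraint 4 holds since a3 - a2 = 2.
  constraint 5 holds since a5 - a1 = 2.
  constraint 6 holds since a2 - a4 = -2.
The rest check out directly.

Satisfiable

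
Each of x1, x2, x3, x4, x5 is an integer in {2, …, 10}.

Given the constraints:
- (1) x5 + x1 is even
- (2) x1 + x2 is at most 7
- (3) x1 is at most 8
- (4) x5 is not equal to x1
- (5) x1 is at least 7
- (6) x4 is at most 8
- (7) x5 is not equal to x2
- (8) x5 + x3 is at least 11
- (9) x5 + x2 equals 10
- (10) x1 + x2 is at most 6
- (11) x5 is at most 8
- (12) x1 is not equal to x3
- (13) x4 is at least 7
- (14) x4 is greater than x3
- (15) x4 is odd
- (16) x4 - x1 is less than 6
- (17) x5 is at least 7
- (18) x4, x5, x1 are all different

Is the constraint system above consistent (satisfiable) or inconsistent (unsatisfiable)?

Unsatisfiable

Constraints 3, 5, 6, 11, 13, and 17 confine each of x4, x5, x1 to the 2 values {7, 8}.
Constraint 18 requires all 3 of them to be distinct, but only 2 values are available — impossible by the pigeonhole principle.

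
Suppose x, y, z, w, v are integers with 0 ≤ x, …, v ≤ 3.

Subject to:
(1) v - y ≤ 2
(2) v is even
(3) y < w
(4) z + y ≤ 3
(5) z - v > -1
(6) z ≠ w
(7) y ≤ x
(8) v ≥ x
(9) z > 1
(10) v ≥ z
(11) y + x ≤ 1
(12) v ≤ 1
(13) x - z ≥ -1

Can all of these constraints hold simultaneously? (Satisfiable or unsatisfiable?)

Unsatisfiable

From constraint 9: z ≥ 2. From constraints 10 and 12: z ≤ v and v ≤ 1, so z ≤ 1. But 1 < 2, so no value of z works.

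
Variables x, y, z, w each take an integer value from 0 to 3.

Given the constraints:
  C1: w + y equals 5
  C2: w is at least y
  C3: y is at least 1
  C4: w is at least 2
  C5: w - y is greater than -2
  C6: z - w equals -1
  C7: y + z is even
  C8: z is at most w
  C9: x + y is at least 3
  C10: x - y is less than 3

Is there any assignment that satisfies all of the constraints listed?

Setting (x, y, z, w) = (3, 2, 2, 3) satisfies everything: constraint 1: w + y = 5; constraint 5: w - y = 1; constraint 6: z - w = -1, and the others follow.

Satisfiable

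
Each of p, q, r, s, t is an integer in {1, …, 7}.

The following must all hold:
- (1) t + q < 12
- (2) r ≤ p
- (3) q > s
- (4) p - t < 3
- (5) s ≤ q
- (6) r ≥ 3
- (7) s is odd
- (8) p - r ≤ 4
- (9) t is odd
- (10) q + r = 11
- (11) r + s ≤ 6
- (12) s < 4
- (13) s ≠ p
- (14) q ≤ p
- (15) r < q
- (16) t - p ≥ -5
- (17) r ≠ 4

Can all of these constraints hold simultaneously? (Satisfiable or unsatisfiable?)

The assignment p = 7, q = 6, r = 5, s = 1, t = 5 works:
  constraint 1 holds since t + q = 11.
  constraint 4 holds since p - t = 2.
The rest check out directly.

Satisfiable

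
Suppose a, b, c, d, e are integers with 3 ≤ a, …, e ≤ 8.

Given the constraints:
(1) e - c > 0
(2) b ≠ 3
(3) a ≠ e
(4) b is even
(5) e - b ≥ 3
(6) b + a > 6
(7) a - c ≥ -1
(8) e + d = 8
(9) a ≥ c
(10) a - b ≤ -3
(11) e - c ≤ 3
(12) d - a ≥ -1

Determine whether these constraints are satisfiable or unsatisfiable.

Constraints 5, 7, 10, and 11 give a − c ≥ -1, c − e ≥ -3, e − b ≥ 3, b − a ≥ 3.
Adding all 4 inequalities: the left sides telescope to 0, and the right sides sum to (-1) + (-3) + 3 + 3 = 2. So 0 ≥ 2, which is false.

Unsatisfiable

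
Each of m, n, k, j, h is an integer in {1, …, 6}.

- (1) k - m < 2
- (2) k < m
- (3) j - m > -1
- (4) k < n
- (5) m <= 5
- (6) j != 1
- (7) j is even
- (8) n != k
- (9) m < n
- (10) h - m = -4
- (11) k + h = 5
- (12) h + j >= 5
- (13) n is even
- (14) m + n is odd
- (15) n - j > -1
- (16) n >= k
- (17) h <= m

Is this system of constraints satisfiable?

Satisfiable

The assignment m = 5, n = 6, k = 4, j = 6, h = 1 works:
  constraint 1 holds since k - m = -1.
  constraint 3 holds since j - m = 1.
  constraint 10 holds since h - m = -4.
The rest check out directly.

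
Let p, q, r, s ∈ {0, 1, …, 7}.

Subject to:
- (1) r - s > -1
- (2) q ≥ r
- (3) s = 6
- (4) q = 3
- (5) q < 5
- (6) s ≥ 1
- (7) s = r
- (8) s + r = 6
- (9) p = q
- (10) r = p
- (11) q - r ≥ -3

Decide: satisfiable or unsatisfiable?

Constraint 3 fixes s = 6 and constraint 4 fixes q = 3. Constraints 7, 9, and 10 give s = r = p = q, so s = q. But 6 ≠ 3 — contradiction.

Unsatisfiable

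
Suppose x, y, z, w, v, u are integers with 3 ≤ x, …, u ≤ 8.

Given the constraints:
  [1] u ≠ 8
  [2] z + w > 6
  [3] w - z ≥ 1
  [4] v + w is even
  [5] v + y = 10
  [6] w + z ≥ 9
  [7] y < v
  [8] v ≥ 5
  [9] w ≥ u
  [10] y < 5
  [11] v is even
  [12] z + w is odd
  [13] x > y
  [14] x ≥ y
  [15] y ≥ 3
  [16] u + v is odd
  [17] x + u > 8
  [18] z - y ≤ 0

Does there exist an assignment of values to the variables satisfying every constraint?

Satisfiable

Try x = 6, y = 4, z = 3, w = 6, v = 6, u = 3.
Check constraint 2: z + w = 9; constraint 3: w - z = 3; constraint 5: v + y = 10. The remaining constraints are straightforward to verify.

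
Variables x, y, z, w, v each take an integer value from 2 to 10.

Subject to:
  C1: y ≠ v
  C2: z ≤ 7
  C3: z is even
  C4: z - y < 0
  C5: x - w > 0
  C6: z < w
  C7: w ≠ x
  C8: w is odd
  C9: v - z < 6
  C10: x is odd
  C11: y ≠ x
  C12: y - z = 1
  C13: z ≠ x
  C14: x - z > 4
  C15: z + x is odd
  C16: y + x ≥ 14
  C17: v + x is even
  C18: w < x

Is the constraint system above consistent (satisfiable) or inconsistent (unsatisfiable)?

Setting (x, y, z, w, v) = (9, 5, 4, 7, 9) satisfies everything: constraint 4: z - y = -1; constraint 5: x - w = 2; constraint 9: v - z = 5, and the others follow.

Satisfiable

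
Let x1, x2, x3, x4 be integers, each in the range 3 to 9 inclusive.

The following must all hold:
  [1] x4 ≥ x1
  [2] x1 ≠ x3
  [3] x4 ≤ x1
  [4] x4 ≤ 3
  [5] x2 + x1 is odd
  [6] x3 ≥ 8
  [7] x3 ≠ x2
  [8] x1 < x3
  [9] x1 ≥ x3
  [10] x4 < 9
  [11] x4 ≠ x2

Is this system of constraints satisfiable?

Unsatisfiable

From constraints 6 and 9: x1 ≥ x3 and x3 ≥ 8, so x1 ≥ 8. From constraints 1 and 4: x1 ≤ x4 and x4 ≤ 3, so x1 ≤ 3. But 3 < 8, so no value of x1 works.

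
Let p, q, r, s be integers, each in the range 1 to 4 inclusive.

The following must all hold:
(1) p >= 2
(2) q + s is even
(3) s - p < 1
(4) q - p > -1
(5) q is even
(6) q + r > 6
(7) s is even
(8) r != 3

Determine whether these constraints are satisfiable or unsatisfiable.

One satisfying assignment is p = 4, q = 4, r = 4, s = 4.
For the less obvious constraints — constraint 3: s - p = 0; constraint 4: q - p = 0 — and the others hold by inspection.

Satisfiable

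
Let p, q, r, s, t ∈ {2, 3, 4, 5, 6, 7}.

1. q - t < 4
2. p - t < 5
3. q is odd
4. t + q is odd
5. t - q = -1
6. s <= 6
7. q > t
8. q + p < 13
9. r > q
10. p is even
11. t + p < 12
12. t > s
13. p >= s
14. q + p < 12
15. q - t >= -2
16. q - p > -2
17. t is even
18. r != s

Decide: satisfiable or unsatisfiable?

Satisfiable

Setting (p, q, r, s, t) = (6, 5, 7, 3, 4) satisfies everything: constraint 1: q - t = 1; constraint 2: p - t = 2, and the others follow.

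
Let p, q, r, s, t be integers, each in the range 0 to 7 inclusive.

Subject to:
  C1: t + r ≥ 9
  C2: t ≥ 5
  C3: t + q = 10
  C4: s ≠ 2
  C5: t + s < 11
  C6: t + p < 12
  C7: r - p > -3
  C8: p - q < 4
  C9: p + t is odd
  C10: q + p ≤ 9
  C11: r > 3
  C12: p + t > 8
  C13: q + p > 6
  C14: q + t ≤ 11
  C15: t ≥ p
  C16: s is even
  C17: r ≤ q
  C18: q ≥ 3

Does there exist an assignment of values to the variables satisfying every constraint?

Setting (p, q, r, s, t) = (5, 4, 4, 4, 6) satisfies everything: constraint 1: t + r = 10; constraint 3: t + q = 10; constraint 5: t + s = 10, and the others follow.

Satisfiable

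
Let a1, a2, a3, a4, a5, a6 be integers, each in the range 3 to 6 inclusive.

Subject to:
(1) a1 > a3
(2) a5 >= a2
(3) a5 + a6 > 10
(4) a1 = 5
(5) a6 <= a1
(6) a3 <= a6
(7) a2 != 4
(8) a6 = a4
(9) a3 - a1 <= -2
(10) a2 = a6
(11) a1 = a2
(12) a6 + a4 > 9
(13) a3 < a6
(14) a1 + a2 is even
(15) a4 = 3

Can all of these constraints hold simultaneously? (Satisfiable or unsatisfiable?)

Unsatisfiable

Constraint 4 fixes a1 = 5 and constraint 15 fixes a4 = 3. Constraints 8, 10, and 11 give a1 = a2 = a6 = a4, so a1 = a4. But 5 ≠ 3 — contradiction.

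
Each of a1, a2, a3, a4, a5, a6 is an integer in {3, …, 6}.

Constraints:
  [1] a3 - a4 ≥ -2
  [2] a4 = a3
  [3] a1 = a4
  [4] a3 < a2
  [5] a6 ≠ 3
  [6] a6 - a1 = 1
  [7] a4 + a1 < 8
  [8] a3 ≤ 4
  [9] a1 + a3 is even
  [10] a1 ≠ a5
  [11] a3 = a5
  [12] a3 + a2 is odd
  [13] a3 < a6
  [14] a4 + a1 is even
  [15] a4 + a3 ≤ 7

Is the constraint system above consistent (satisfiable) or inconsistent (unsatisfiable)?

From constraints 2, 3, and 11, a1 = a4 = a3 = a5, so a1 = a5. But constraint 10 says a1 ≠ a5. Contradiction.

Unsatisfiable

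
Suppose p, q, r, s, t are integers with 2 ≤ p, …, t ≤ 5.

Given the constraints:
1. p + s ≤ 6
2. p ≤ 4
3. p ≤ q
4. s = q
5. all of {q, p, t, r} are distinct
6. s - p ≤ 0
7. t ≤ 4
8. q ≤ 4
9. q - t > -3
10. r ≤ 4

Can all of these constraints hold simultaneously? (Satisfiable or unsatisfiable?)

Unsatisfiable

Constraints 2, 7, 8, and 10 confine each of q, p, t, r to the 3 values {2, …, 4} (the domain already gives each ≥ 2).
Constraint 5 requires all 4 of them to be distinct, but only 3 values are available — impossible by the pigeonhole principle.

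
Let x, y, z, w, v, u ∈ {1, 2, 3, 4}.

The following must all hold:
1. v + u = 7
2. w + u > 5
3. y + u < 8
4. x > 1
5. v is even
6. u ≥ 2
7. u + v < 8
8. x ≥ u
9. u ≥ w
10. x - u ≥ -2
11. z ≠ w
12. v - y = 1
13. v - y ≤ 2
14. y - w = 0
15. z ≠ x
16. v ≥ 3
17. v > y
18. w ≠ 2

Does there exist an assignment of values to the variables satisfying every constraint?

One satisfying assignment is x = 3, y = 3, z = 4, w = 3, v = 4, u = 3.
For the less obvious constraints — constraint 1: v + u = 7; constraint 2: w + u = 6 — and the others hold by inspection.

Satisfiable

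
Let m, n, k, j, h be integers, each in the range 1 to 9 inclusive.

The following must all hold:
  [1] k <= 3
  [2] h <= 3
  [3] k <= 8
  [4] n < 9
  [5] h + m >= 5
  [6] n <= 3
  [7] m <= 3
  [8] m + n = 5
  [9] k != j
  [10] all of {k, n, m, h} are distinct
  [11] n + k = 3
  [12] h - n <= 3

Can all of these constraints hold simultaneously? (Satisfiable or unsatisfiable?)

Constraints 1, 2, 6, and 7 confine each of k, n, m, h to the 3 values {1, …, 3} (the domain already gives each ≥ 1).
Constraint 10 requires all 4 of them to be distinct, but only 3 values are available — impossible by the pigeonhole principle.

Unsatisfiable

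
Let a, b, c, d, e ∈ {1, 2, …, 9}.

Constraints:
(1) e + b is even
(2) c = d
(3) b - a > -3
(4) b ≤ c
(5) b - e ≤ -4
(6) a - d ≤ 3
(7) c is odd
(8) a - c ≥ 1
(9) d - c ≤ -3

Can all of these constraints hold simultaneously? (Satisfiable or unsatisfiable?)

Constraints 6, 8, and 9 give d − a ≥ -3, a − c ≥ 1, c − d ≥ 3.
Adding all 3 inequalities: the left sides telescope to 0, and the right sides sum to (-3) + 1 + 3 = 1. So 0 ≥ 1, which is false.

Unsatisfiable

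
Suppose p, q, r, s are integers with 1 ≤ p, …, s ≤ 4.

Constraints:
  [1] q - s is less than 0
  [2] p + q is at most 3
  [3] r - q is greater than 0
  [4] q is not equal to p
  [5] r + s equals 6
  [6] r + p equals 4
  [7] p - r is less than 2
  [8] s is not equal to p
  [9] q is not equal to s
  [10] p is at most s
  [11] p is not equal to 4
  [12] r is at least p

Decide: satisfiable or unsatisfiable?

One satisfying assignment is p = 2, q = 1, r = 2, s = 4.
For the less obvious constraints — constraint 1: q - s = -3; constraint 2: p + q = 3; constraint 3: r - q = 1 — and the others hold by inspection.

Satisfiable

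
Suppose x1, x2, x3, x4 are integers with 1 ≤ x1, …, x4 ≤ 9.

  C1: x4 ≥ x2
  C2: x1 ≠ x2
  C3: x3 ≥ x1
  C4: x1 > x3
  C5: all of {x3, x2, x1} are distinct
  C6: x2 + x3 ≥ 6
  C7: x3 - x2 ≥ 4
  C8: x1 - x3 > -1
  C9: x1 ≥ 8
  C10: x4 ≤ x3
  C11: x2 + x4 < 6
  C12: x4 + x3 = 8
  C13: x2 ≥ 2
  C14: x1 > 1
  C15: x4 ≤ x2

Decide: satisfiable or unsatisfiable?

Unsatisfiable

From constraints 1 and 13: x4 ≥ x2 ≥ 2. From constraints 3 and 9: x3 ≥ x1 ≥ 8. Hence x4 + x3 ≥ 10. But constraint 12 requires x4 + x3 = 8, and 8 < 10. Contradiction.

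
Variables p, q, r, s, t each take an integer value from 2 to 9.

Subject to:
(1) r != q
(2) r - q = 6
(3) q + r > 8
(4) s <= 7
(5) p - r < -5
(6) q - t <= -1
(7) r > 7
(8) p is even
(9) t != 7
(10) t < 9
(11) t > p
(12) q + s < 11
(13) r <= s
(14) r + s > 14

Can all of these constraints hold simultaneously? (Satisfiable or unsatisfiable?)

Unsatisfiable

From constraint 7: r ≥ 8. From constraints 4 and 13: r ≤ s and s ≤ 7, so r ≤ 7. But 7 < 8, so no value of r works.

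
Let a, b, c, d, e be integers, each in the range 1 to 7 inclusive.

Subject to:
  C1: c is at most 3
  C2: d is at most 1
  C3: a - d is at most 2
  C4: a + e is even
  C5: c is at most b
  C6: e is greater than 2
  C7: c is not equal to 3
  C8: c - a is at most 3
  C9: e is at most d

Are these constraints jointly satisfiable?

From constraint 6: e ≥ 3. From constraints 2 and 9: e ≤ d and d ≤ 1, so e ≤ 1. But 1 < 3, so no value of e works.

Unsatisfiable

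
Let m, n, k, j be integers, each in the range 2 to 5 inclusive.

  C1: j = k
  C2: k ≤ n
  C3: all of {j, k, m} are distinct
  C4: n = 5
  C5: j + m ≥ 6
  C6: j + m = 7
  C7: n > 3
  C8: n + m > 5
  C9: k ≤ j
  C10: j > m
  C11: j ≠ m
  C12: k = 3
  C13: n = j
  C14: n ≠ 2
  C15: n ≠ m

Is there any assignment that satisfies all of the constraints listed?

Constraint 4 fixes n = 5 and constraint 12 fixes k = 3. Constraints 1 and 13 give n = j = k, so n = k. But 5 ≠ 3 — contradiction.

Unsatisfiable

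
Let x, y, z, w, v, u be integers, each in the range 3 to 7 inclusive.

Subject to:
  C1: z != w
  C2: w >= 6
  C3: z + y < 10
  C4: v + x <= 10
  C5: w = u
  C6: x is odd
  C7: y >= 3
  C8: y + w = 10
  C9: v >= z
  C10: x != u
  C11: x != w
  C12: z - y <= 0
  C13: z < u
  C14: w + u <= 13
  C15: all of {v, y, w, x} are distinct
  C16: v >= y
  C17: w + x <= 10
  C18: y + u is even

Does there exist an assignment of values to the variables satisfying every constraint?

Satisfiable

One satisfying assignment is x = 3, y = 4, z = 3, w = 6, v = 5, u = 6.
For the less obvious constraints — constraint 3: z + y = 7; constraint 4: v + x = 8; constraint 8: y + w = 10 — and the others hold by inspection.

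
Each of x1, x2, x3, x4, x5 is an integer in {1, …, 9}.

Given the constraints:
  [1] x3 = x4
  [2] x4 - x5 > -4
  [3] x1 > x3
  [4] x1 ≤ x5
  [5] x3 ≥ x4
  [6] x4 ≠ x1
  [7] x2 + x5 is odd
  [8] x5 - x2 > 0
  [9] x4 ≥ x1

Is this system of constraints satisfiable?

Constraints 3, 5, and 9 give x1 ≤ x4, x4 ≤ x3, x3 < x1. Chaining: x1 ≤ x4 ≤ x3 < x1, which forces x1 < x1 — impossible.

Unsatisfiable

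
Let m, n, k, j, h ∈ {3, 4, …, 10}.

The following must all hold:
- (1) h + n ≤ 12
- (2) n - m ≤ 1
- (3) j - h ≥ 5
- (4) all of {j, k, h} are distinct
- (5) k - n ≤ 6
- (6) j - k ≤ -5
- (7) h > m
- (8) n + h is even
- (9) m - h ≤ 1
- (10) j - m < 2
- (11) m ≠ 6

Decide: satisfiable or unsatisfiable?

Unsatisfiable

Constraints 2, 3, 5, 6, and 9 give m − n ≥ -1, n − k ≥ -6, k − j ≥ 5, j − h ≥ 5, h − m ≥ -1.
Adding all 5 inequalities: the left sides telescope to 0, and the right sides sum to (-1) + (-6) + 5 + 5 + (-1) = 2. So 0 ≥ 2, which is false.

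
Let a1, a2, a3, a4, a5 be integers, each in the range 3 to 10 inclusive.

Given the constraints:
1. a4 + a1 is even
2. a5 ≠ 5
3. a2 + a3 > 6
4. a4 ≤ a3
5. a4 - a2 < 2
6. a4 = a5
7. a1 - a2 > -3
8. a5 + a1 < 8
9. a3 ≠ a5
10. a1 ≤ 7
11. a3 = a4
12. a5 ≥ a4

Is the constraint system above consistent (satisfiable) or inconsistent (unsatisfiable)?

Unsatisfiable

From constraints 6 and 11, a3 = a4 = a5, so a3 = a5. But constraint 9 says a3 ≠ a5. Contradiction.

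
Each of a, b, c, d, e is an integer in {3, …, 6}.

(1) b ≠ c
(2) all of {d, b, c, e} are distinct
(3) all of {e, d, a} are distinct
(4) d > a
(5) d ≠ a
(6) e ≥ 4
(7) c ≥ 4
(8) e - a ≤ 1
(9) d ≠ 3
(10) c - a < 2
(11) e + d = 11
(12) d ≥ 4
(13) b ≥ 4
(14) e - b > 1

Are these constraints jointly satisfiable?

Constraints 6, 7, 12, and 13 confine each of d, b, c, e to the 3 values {4, …, 6} (the domain already gives each ≤ 6).
Constraint 2 requires all 4 of them to be distinct, but only 3 values are available — impossible by the pigeonhole principle.

Unsatisfiable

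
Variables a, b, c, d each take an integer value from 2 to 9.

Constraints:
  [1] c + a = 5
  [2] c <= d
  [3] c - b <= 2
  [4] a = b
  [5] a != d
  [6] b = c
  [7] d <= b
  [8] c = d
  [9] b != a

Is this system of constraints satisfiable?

Unsatisfiable

From constraints 4, 6, and 8, a = b = c = d, so a = d. But constraint 5 says a ≠ d. Contradiction.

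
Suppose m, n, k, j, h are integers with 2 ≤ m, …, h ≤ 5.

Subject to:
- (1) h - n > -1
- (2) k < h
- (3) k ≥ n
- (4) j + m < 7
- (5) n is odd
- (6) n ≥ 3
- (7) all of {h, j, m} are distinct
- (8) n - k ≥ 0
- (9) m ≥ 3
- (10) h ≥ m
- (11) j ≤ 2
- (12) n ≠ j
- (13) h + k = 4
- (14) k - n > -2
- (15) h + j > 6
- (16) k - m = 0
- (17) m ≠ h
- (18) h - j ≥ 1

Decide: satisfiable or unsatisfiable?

Unsatisfiable

From constraints 9 and 10: h ≥ m ≥ 3. From constraints 3 and 6: k ≥ n ≥ 3. Hence h + k ≥ 6. But constraint 13 requires h + k = 4, and 4 < 6. Contradiction.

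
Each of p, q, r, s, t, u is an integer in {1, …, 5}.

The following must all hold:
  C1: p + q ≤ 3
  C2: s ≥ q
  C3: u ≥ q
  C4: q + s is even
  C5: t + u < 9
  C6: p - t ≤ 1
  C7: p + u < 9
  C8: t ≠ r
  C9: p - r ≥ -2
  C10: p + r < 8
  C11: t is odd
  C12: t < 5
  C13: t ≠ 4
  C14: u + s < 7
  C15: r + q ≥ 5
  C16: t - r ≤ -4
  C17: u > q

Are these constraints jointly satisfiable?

Constraints 6, 9, and 16 give t − p ≥ -1, p − r ≥ -2, r − t ≥ 4.
Adding all 3 inequalities: the left sides telescope to 0, and the right sides sum to (-1) + (-2) + 4 = 1. So 0 ≥ 1, which is false.

Unsatisfiable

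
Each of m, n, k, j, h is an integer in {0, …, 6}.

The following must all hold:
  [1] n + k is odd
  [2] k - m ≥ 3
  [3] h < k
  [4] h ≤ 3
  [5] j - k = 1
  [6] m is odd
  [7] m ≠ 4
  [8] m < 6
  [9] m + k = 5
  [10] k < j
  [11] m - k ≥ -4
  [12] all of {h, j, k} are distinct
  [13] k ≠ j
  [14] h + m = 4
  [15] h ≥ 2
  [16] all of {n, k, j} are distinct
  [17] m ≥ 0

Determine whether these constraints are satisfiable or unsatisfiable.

Satisfiable

One satisfying assignment is m = 1, n = 1, k = 4, j = 5, h = 3.
For the less obvious constraints — constraint 2: k - m = 3; constraint 5: j - k = 1; constraint 9: m + k = 5 — and the others hold by inspection.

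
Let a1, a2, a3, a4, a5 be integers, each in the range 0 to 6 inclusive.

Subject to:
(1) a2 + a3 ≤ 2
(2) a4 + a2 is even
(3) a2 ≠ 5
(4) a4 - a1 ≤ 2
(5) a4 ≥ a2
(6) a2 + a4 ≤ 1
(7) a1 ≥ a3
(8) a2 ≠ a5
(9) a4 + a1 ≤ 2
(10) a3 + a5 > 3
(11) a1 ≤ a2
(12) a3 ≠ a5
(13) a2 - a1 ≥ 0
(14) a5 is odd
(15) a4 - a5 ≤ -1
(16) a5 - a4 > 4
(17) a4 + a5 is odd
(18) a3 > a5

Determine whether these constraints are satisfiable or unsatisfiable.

Unsatisfiable

Constraints 5, 7, 13, 15, and 18 give a2 ≤ a4, a4 < a5, a5 < a3, a3 ≤ a1, a1 ≤ a2. Chaining: a2 ≤ a4 < a5 < a3 ≤ a1 ≤ a2, which forces a2 < a2 — impossible.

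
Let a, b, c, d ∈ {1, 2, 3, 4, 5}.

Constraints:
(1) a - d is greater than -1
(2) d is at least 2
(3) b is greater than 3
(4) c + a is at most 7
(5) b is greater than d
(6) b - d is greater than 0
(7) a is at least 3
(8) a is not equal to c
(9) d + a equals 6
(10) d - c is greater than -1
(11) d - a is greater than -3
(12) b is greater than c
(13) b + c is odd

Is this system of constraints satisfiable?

Satisfiable

Setting (a, b, c, d) = (3, 4, 1, 3) satisfies everything: constraint 1: a - d = 0; constraint 4: c + a = 4, and the others follow.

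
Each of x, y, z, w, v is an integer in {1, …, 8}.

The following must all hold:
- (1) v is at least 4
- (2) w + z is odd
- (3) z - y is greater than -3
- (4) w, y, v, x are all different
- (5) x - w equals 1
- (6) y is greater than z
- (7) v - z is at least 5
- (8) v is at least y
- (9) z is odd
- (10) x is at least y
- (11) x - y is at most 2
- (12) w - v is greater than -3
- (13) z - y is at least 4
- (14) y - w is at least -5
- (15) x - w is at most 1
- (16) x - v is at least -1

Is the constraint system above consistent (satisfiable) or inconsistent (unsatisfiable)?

Constraints 7, 13, 14, 15, and 16 give y − w ≥ -5, w − x ≥ -1, x − v ≥ -1, v − z ≥ 5, z − y ≥ 4.
Adding all 5 inequalities: the left sides telescope to 0, and the right sides sum to (-5) + (-1) + (-1) + 5 + 4 = 2. So 0 ≥ 2, which is false.

Unsatisfiable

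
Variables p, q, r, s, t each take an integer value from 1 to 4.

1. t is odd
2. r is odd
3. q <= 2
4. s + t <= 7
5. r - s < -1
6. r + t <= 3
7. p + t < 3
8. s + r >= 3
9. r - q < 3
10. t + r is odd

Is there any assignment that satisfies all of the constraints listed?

Constraint 1 makes t odd and constraint 2 makes r odd, so t + r must be even. Constraint 10 says t + r is odd — contradiction.

Unsatisfiable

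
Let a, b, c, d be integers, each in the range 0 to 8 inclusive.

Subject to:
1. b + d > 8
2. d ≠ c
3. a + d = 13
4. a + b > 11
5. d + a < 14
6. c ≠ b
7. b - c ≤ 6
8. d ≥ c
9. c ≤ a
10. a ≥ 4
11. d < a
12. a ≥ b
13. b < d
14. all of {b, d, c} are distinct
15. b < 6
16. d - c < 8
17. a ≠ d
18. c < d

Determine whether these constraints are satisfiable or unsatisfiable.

Setting (a, b, c, d) = (7, 5, 1, 6) satisfies everything: constraint 1: b + d = 11; constraint 3: a + d = 13, and the others follow.

Satisfiable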